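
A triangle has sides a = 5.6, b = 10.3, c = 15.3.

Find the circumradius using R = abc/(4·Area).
First find the area with Heron's formula.
s = (5.6 + 10.3 + 15.3)/2 = 15.6
Area = √(s(s−a)(s−b)(s−c)) = √(15.6·10·5.3·0.3) ≈ √248.04 ≈ 15.7493
abc = 5.6·10.3·15.3 = 882.504
R = abc/(4·Area) ≈ 882.504/(4·15.7493) = 882.504/62.9971 ≈ 14.0086

R = 14.01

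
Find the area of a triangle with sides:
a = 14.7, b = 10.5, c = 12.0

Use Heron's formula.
s = (14.7 + 10.5 + 12.0)/2 = 37.2/2 = 18.6
s − a = 3.9, s − b = 8.1, s − c = 6.6
s(s−a)(s−b)(s−c) = 18.6·3.9·8.1·6.6 ≈ 3877.99
Area = √3877.99 ≈ 62.2735

Area = 62.27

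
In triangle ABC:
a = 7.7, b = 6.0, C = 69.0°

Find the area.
Two sides and the included angle (SAS): A = ½·a·b·sin(C) = ½·7.7·6.0·sin(69.0°)
sin(69.0°) ≈ 0.93358
A ≈ ½·46.2·0.93358 = 23.1·0.93358 ≈ 21.5657

Area = 21.57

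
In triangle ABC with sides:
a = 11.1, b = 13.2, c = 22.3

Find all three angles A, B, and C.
Law of cosines for each angle (a² = 123.21, b² = 174.24, c² = 497.29):
cos(A) = (b² + c² − a²)/(2bc) = (174.24 + 497.29 − 123.21)/(2·13.2·22.3) = 548.32/588.72 ≈ 0.931377  ⇒  A ≈ 21.3496°
cos(B) = (a² + c² − b²)/(2ac) = (123.21 + 497.29 − 174.24)/(2·11.1·22.3) = 446.26/495.06 ≈ 0.901426  ⇒  B ≈ 25.6538°
cos(C) = (a² + b² − c²)/(2ab) = (123.21 + 174.24 − 497.29)/(2·11.1·13.2) = -199.84/293.04 ≈ -0.681955  ⇒  C ≈ 132.997°
Check: A + B + C ≈ 180°

A = 21.35°, B = 25.65°, C = 133°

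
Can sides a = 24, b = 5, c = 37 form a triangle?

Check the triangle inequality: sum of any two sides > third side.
a + b vs c: 24 + 5 = 29 ≤ 37  ✗
a + c vs b: 24 + 37 = 61 > 5  ✓
b + c vs a: 5 + 37 = 42 > 24  ✓

No: 24 + 5 = 29 is not > 37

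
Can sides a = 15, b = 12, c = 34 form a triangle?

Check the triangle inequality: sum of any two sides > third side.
a + b vs c: 15 + 12 = 27 ≤ 34  ✗
a + c vs b: 15 + 34 = 49 > 12  ✓
b + c vs a: 12 + 34 = 46 > 15  ✓

No: 15 + 12 = 27 is not > 34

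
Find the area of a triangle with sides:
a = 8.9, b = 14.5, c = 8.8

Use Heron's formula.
s = (8.9 + 14.5 + 8.8)/2 = 32.2/2 = 16.1
s − a = 7.2, s − b = 1.6, s − c = 7.3
s(s−a)(s−b)(s−c) = 16.1·7.2·1.6·7.3 ≈ 1353.95
Area = √1353.95 ≈ 36.796

Area = 36.8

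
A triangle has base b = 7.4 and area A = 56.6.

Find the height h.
A = ½·b·h  ⇒  h = 2A/b = 2·56.6/7.4 = 113.2/7.4 ≈ 15.2973

h = 15.3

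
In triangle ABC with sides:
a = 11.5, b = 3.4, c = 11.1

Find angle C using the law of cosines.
c² = a² + b² − 2ab·cos(C)  ⇒  cos(C) = (a² + b² − c²)/(2ab)
cos(C) = (11.5² + 3.4² − 11.1²)/(2·11.5·3.4) = (132.25 + 11.56 − 123.21)/78.2 = 20.6/78.2 ≈ 0.263427
C = arccos(0.263427) ≈ 74.7265°

C = 74.73°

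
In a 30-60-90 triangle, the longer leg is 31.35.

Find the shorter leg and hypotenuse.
In a 30-60-90 triangle the sides are in ratio 1 : √3 : 2, so short leg = long leg/√3 and hypotenuse = 2·(short leg).
Short leg = 31.35/√3 ≈ 31.35/1.73205 ≈ 18.0999
Hypotenuse = 2·18.0999 ≈ 36.1999

Short leg = 18.1, Hypotenuse = 36.2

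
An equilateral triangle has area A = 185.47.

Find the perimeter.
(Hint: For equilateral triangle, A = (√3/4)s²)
A = (√3/4)s²  ⇒  s² = 4A/√3 = 4·185.47/√3 = 741.88/1.73205 ≈ 428.325
s ≈ √428.325 ≈ 20.696
Perimeter = 3s ≈ 3·20.696 ≈ 62.088

Perimeter = 62.09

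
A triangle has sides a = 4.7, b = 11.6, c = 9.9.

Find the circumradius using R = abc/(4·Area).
First find the area with Heron's formula.
s = (4.7 + 11.6 + 9.9)/2 = 13.1
Area = √(s(s−a)(s−b)(s−c)) = √(13.1·8.4·1.5·3.2) ≈ √528.192 ≈ 22.9824
abc = 4.7·11.6·9.9 = 539.748
R = abc/(4·Area) ≈ 539.748/(4·22.9824) = 539.748/91.9297 ≈ 5.87131

R = 5.871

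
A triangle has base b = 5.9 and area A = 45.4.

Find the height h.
A = ½·b·h  ⇒  h = 2A/b = 2·45.4/5.9 = 90.8/5.9 ≈ 15.3898

h = 15.39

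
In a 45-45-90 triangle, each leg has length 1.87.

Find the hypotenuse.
In a 45-45-90 triangle the sides are in ratio 1 : 1 : √2, so hypotenuse = leg·√2.
Hypotenuse = 1.87·√2 ≈ 1.87·1.41421 ≈ 2.64458

Hypotenuse = 1.87√2 = 2.645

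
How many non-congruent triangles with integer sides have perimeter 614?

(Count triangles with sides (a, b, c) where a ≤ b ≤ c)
Let a ≤ b ≤ c with a + b + c = 614. The only binding inequality is a + b > c, i.e. 614 − c > c, so c < 614/2; and c ≥ 614/3 since c is the largest side.
So 205 ≤ c ≤ 306. For each c, b runs from ⌈(614 − c)/2⌉ up to c (then a = 614 − b − c satisfies 1 ≤ a ≤ b automatically), giving c − ⌈(614 − c)/2⌉ + 1 choices.
Summing over c: 1 + 3 + 4 + 6 + … + 151 + 153  (102 terms, c = 205, …, 306) = 7854
Check (closed form: nearest integer to p²/48 for even p, (p+3)²/48 for odd p): 614²/48 = 376996/48 ≈ 7854.08 → 7854

7854 triangles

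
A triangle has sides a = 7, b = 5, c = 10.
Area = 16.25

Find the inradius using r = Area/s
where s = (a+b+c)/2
s = (7 + 5 + 10)/2 = 22/2 = 11
r = Area/s = 16.25/11 ≈ 1.47727

r = 1.477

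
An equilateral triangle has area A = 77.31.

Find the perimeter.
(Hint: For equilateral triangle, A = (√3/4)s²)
A = (√3/4)s²  ⇒  s² = 4A/√3 = 4·77.31/√3 = 309.24/1.73205 ≈ 178.54
s ≈ √178.54 ≈ 13.3619
Perimeter = 3s ≈ 3·13.3619 ≈ 40.0856

Perimeter = 40.09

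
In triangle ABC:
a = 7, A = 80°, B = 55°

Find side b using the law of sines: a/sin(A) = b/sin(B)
a/sin(A) = b/sin(B)  ⇒  b = a·sin(B)/sin(A) = 7·sin(55°)/sin(80°)
sin(55°) ≈ 0.819152, sin(80°) ≈ 0.984808
b ≈ 7·0.819152/0.984808 ≈ 5.73406/0.984808 ≈ 5.82252

b = 5.823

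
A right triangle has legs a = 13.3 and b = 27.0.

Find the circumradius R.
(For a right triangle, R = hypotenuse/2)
Hypotenuse c = √(a² + b²) = √(176.89 + 729) = √905.89 ≈ 30.098
R = c/2 ≈ 30.098/2 ≈ 15.049

R = 15.05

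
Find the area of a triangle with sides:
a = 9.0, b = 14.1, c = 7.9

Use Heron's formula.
s = (9.0 + 14.1 + 7.9)/2 = 31/2 = 15.5
s − a = 6.5, s − b = 1.4, s − c = 7.6
s(s−a)(s−b)(s−c) = 15.5·6.5·1.4·7.6 ≈ 1071.98
Area = √1071.98 ≈ 32.7411

Area = 32.74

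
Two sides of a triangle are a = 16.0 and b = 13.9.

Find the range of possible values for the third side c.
Triangle inequality: |a − b| < c < a + b
|a − b| = |16.0 − 13.9| = 2.1
a + b = 16.0 + 13.9 = 29.9

2.1 < c < 29.9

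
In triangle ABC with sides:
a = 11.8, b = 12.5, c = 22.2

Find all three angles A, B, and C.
Law of cosines for each angle (a² = 139.24, b² = 156.25, c² = 492.84):
cos(A) = (b² + c² − a²)/(2bc) = (156.25 + 492.84 − 139.24)/(2·12.5·22.2) = 509.85/555 ≈ 0.918649  ⇒  A ≈ 23.2707°
cos(B) = (a² + c² − b²)/(2ac) = (139.24 + 492.84 − 156.25)/(2·11.8·22.2) = 475.83/523.92 ≈ 0.908211  ⇒  B ≈ 24.7407°
cos(C) = (a² + b² − c²)/(2ab) = (139.24 + 156.25 − 492.84)/(2·11.8·12.5) = -197.35/295 ≈ -0.668983  ⇒  C ≈ 131.989°
Check: A + B + C ≈ 180°

A = 23.27°, B = 24.74°, C = 132°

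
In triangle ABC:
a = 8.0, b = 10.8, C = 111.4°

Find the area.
Two sides and the included angle (SAS): A = ½·a·b·sin(C) = ½·8.0·10.8·sin(111.4°)
sin(111.4°) ≈ 0.931056
A ≈ ½·86.4·0.931056 = 43.2·0.931056 ≈ 40.2216

Area = 40.22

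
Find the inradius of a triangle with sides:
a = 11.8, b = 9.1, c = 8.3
r = Area/s where s is the semi-perimeter.
s = (11.8 + 9.1 + 8.3)/2 = 29.2/2 = 14.6
Area = √(s(s−a)(s−b)(s−c)) = √(14.6·2.8·5.5·6.3) ≈ √1416.49 ≈ 37.6363
r ≈ 37.6363/14.6 ≈ 2.57783

r = 2.578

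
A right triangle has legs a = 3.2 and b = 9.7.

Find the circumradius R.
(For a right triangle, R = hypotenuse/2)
Hypotenuse c = √(a² + b²) = √(10.24 + 94.09) = √104.33 ≈ 10.2142
R = c/2 ≈ 10.2142/2 ≈ 5.1071

R = 5.107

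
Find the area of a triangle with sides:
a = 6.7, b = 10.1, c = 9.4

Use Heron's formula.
s = (6.7 + 10.1 + 9.4)/2 = 26.2/2 = 13.1
s − a = 6.4, s − b = 3, s − c = 3.7
s(s−a)(s−b)(s−c) = 13.1·6.4·3·3.7 ≈ 930.624
Area = √930.624 ≈ 30.5061

Area = 30.51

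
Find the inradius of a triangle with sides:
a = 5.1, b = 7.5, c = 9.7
r = Area/s where s is the semi-perimeter.
s = (5.1 + 7.5 + 9.7)/2 = 22.3/2 = 11.15
Area = √(s(s−a)(s−b)(s−c)) = √(11.15·6.05·3.65·1.45) ≈ √357.019 ≈ 18.8949
r ≈ 18.8949/11.15 ≈ 1.69461

r = 1.695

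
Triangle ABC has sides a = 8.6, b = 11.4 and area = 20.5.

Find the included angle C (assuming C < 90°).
Area = ½·a·b·sin(C)  ⇒  sin(C) = 2·Area/(a·b) = 2·20.5/(8.6·11.4) = 41/98.04 ≈ 0.418197
C = arcsin(0.418197) ≈ 24.7208° (taking the acute solution since C < 90°)

C = 24.72°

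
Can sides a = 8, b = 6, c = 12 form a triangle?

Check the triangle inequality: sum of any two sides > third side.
a + b vs c: 8 + 6 = 14 > 12  ✓
a + c vs b: 8 + 12 = 20 > 6  ✓
b + c vs a: 6 + 12 = 18 > 8  ✓

Yes, triangle inequality satisfied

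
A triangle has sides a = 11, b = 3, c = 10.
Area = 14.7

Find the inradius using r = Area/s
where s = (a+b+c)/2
s = (11 + 3 + 10)/2 = 24/2 = 12
r = Area/s = 14.7/12 ≈ 1.225

r = 1.225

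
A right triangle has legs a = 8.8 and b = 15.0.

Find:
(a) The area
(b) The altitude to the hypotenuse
(a) The legs are perpendicular, so Area = ½·a·b = ½·8.8·15.0 = ½·132 = 66
(b) Hypotenuse c = √(a² + b²) = √(77.44 + 225) = √302.44 ≈ 17.3908
    Area = ½·c·h_c  ⇒  h_c = 2·Area/c = 132/17.3908 ≈ 7.59022

Area = 66, h_c = 7.59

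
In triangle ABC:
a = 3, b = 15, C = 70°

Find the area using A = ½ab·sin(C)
A = ½·a·b·sin(C) = ½·3·15·sin(70°)
sin(70°) ≈ 0.939693
A ≈ ½·45·0.939693 = 22.5·0.939693 ≈ 21.1431

Area = 21.14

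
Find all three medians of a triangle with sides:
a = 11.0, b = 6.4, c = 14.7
Median formula: m_a = ½√(2b² + 2c² − a²) (and cyclically). a² = 121, b² = 40.96, c² = 216.09.
m_a = ½√(2·40.96 + 2·216.09 − 121) = ½√393.1 ≈ ½·19.8267 ≈ 9.91337
m_b = ½√(2·121 + 2·216.09 − 40.96) = ½√633.22 ≈ ½·25.1639 ≈ 12.5819
m_c = ½√(2·121 + 2·40.96 − 216.09) = ½√107.83 ≈ ½·10.3841 ≈ 5.19206

m_a = 9.913, m_b = 12.58, m_c = 5.192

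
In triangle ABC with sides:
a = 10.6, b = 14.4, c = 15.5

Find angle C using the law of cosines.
c² = a² + b² − 2ab·cos(C)  ⇒  cos(C) = (a² + b² − c²)/(2ab)
cos(C) = (10.6² + 14.4² − 15.5²)/(2·10.6·14.4) = (112.36 + 207.36 − 240.25)/305.28 = 79.47/305.28 ≈ 0.260318
C = arccos(0.260318) ≈ 74.911°

C = 74.91°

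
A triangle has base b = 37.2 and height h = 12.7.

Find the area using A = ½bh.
A = ½·b·h = ½·37.2·12.7 = ½·472.44 = 236.22

Area = 236.22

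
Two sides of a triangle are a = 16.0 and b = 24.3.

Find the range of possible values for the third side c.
Triangle inequality: |a − b| < c < a + b
|a − b| = |16.0 − 24.3| = 8.3
a + b = 16.0 + 24.3 = 40.3

8.3 < c < 40.3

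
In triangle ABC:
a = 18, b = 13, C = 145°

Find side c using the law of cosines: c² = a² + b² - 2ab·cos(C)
c² = 18² + 13² − 2·18·13·cos(145°)
cos(145°) ≈ -0.819152
c² ≈ 324 + 169 − 468·(-0.819152) ≈ 493 + 383.363 ≈ 876.363
c ≈ √876.363 ≈ 29.6034

c = 29.6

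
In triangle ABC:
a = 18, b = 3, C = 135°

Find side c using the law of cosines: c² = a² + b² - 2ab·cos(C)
c² = 18² + 3² − 2·18·3·cos(135°)
cos(135°) ≈ -0.707107
c² ≈ 324 + 9 − 108·(-0.707107) ≈ 333 + 76.3675 ≈ 409.368
c ≈ √409.368 ≈ 20.2328

c = 20.23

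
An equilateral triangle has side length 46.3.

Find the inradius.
r = Area/s with s the semi-perimeter.
Area = (√3/4)·46.3² = (√3/4)·2143.69 ≈ 0.433013·2143.69 ≈ 928.245
s = 3·46.3/2 = 69.45
r ≈ 928.245/69.45 ≈ 13.3657
(Equivalently r = side/(2√3) = 46.3/3.4641 ≈ 13.3657.)

r = 13.37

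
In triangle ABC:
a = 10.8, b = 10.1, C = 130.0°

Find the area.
Two sides and the included angle (SAS): A = ½·a·b·sin(C) = ½·10.8·10.1·sin(130.0°)
sin(130.0°) ≈ 0.766044
A ≈ ½·109.08·0.766044 = 54.54·0.766044 ≈ 41.7801

Area = 41.78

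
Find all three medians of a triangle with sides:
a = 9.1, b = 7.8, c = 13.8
Median formula: m_a = ½√(2b² + 2c² − a²) (and cyclically). a² = 82.81, b² = 60.84, c² = 190.44.
m_a = ½√(2·60.84 + 2·190.44 − 82.81) = ½√419.75 ≈ ½·20.4878 ≈ 10.2439
m_b = ½√(2·82.81 + 2·190.44 − 60.84) = ½√485.66 ≈ ½·22.0377 ≈ 11.0188
m_c = ½√(2·82.81 + 2·60.84 − 190.44) = ½√96.86 ≈ ½·9.84175 ≈ 4.92087

m_a = 10.24, m_b = 11.02, m_c = 4.921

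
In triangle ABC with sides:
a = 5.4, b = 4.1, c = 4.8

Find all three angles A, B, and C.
Law of cosines for each angle (a² = 29.16, b² = 16.81, c² = 23.04):
cos(A) = (b² + c² − a²)/(2bc) = (16.81 + 23.04 − 29.16)/(2·4.1·4.8) = 10.69/39.36 ≈ 0.271596  ⇒  A ≈ 74.2408°
cos(B) = (a² + c² − b²)/(2ac) = (29.16 + 23.04 − 16.81)/(2·5.4·4.8) = 35.39/51.84 ≈ 0.682677  ⇒  B ≈ 46.9468°
cos(C) = (a² + b² − c²)/(2ab) = (29.16 + 16.81 − 23.04)/(2·5.4·4.1) = 22.93/44.28 ≈ 0.517841  ⇒  C ≈ 58.8125°
Check: A + B + C ≈ 180°

A = 74.24°, B = 46.95°, C = 58.81°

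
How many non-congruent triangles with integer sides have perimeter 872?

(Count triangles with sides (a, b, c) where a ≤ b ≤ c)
Let a ≤ b ≤ c with a + b + c = 872. The only binding inequality is a + b > c, i.e. 872 − c > c, so c < 872/2; and c ≥ 872/3 since c is the largest side.
So 291 ≤ c ≤ 435. For each c, b runs from ⌈(872 − c)/2⌉ up to c (then a = 872 − b − c satisfies 1 ≤ a ≤ b automatically), giving c − ⌈(872 − c)/2⌉ + 1 choices.
Summing over c: 1 + 3 + 4 + 6 + … + 216 + 217  (145 terms, c = 291, …, 435) = 15841
Check (closed form: nearest integer to p²/48 for even p, (p+3)²/48 for odd p): 872²/48 = 760384/48 ≈ 15841.33 → 15841

15841 triangles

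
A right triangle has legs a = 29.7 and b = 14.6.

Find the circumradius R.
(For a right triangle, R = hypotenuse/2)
Hypotenuse c = √(a² + b²) = √(882.09 + 213.16) = √1095.25 ≈ 33.0946
R = c/2 ≈ 33.0946/2 ≈ 16.5473

R = 16.55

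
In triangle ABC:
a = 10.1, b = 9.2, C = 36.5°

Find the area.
Two sides and the included angle (SAS): A = ½·a·b·sin(C) = ½·10.1·9.2·sin(36.5°)
sin(36.5°) ≈ 0.594823
A ≈ ½·92.92·0.594823 = 46.46·0.594823 ≈ 27.6355

Area = 27.64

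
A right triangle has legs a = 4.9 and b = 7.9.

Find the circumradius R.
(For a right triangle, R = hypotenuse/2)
Hypotenuse c = √(a² + b²) = √(24.01 + 62.41) = √86.42 ≈ 9.29624
R = c/2 ≈ 9.29624/2 ≈ 4.64812

R = 4.648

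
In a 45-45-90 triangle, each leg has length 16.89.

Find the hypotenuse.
In a 45-45-90 triangle the sides are in ratio 1 : 1 : √2, so hypotenuse = leg·√2.
Hypotenuse = 16.89·√2 ≈ 16.89·1.41421 ≈ 23.8861

Hypotenuse = 16.89√2 = 23.89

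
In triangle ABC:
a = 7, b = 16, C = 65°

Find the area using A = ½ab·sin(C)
A = ½·a·b·sin(C) = ½·7·16·sin(65°)
sin(65°) ≈ 0.906308
A ≈ ½·112·0.906308 = 56·0.906308 ≈ 50.7532

Area = 50.75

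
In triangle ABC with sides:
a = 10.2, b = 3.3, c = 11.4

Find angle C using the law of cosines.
c² = a² + b² − 2ab·cos(C)  ⇒  cos(C) = (a² + b² − c²)/(2ab)
cos(C) = (10.2² + 3.3² − 11.4²)/(2·10.2·3.3) = (104.04 + 10.89 − 129.96)/67.32 = -15.03/67.32 ≈ -0.223262
C = arccos(-0.223262) ≈ 102.901°

C = 102.9°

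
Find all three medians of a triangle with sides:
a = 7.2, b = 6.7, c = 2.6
Median formula: m_a = ½√(2b² + 2c² − a²) (and cyclically). a² = 51.84, b² = 44.89, c² = 6.76.
m_a = ½√(2·44.89 + 2·6.76 − 51.84) = ½√51.46 ≈ ½·7.17356 ≈ 3.58678
m_b = ½√(2·51.84 + 2·6.76 − 44.89) = ½√72.31 ≈ ½·8.50353 ≈ 4.25176
m_c = ½√(2·51.84 + 2·44.89 − 6.76) = ½√186.7 ≈ ½·13.6638 ≈ 6.83191

m_a = 3.587, m_b = 4.252, m_c = 6.832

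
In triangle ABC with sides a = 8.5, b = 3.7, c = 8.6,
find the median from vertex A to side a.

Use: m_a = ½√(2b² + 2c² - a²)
m_a = ½√(2·3.7² + 2·8.6² − 8.5²) = ½√(2·13.69 + 2·73.96 − 72.25) = ½√(27.38 + 147.92 − 72.25) = ½√103.05
√103.05 ≈ 10.1514, so m_a ≈ 5.07568

m_a = 5.076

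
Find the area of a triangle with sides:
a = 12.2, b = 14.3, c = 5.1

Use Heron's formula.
s = (12.2 + 14.3 + 5.1)/2 = 31.6/2 = 15.8
s − a = 3.6, s − b = 1.5, s − c = 10.7
s(s−a)(s−b)(s−c) = 15.8·3.6·1.5·10.7 ≈ 912.924
Area = √912.924 ≈ 30.2146

Area = 30.21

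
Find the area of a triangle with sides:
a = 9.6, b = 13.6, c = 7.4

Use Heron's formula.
s = (9.6 + 13.6 + 7.4)/2 = 30.6/2 = 15.3
s − a = 5.7, s − b = 1.7, s − c = 7.9
s(s−a)(s−b)(s−c) = 15.3·5.7·1.7·7.9 ≈ 1171.23
Area = √1171.23 ≈ 34.2232

Area = 34.22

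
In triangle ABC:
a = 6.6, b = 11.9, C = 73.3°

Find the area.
Two sides and the included angle (SAS): A = ½·a·b·sin(C) = ½·6.6·11.9·sin(73.3°)
sin(73.3°) ≈ 0.957822
A ≈ ½·78.54·0.957822 = 39.27·0.957822 ≈ 37.6137

Area = 37.61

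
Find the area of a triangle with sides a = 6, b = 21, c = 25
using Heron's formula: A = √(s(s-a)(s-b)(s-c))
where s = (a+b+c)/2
s = (6 + 21 + 25)/2 = 52/2 = 26
s − a = 20, s − b = 5, s − c = 1
s(s−a)(s−b)(s−c) = 26·20·5·1 = 2600
Area = √2600 ≈ 50.9902

s = 26.0, Area = 50.99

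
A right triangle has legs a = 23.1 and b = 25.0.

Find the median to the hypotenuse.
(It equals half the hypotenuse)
Hypotenuse c = √(a² + b²) = √(533.61 + 625) = √1158.61 ≈ 34.0384
Median to hypotenuse = c/2 ≈ 34.0384/2 ≈ 17.0192

Median = 17.02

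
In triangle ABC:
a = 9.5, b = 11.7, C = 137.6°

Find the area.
Two sides and the included angle (SAS): A = ½·a·b·sin(C) = ½·9.5·11.7·sin(137.6°)
sin(137.6°) ≈ 0.674302
A ≈ ½·111.15·0.674302 = 55.575·0.674302 ≈ 37.4744

Area = 37.47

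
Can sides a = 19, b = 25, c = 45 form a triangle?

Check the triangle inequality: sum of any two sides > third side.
a + b vs c: 19 + 25 = 44 ≤ 45  ✗
a + c vs b: 19 + 45 = 64 > 25  ✓
b + c vs a: 25 + 45 = 70 > 19  ✓

No: 19 + 25 = 44 is not > 45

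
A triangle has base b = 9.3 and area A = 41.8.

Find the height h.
A = ½·b·h  ⇒  h = 2A/b = 2·41.8/9.3 = 83.6/9.3 ≈ 8.98925

h = 8.989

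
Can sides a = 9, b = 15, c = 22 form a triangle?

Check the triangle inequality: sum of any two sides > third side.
a + b vs c: 9 + 15 = 24 > 22  ✓
a + c vs b: 9 + 22 = 31 > 15  ✓
b + c vs a: 15 + 22 = 37 > 9  ✓

Yes, triangle inequality satisfied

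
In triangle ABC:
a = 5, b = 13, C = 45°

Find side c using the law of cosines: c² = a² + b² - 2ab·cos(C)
c² = 5² + 13² − 2·5·13·cos(45°)
cos(45°) ≈ 0.707107
c² ≈ 25 + 169 − 130·(0.707107) ≈ 194 − 91.9239 ≈ 102.076
c ≈ √102.076 ≈ 10.1033

c = 10.1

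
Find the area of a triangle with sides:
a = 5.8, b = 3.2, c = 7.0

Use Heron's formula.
s = (5.8 + 3.2 + 7.0)/2 = 16/2 = 8
s − a = 2.2, s − b = 4.8, s − c = 1
s(s−a)(s−b)(s−c) = 8·2.2·4.8·1 ≈ 84.48
Area = √84.48 ≈ 9.1913

Area = 9.191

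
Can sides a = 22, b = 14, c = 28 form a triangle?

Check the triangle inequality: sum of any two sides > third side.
a + b vs c: 22 + 14 = 36 > 28  ✓
a + c vs b: 22 + 28 = 50 > 14  ✓
b + c vs a: 14 + 28 = 42 > 22  ✓

Yes, triangle inequality satisfied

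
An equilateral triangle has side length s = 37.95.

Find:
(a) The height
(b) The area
(a) The height splits the triangle into two 30-60-90 halves: h = s·√3/2 = 37.95·1.73205/2 ≈ 65.7313/2 ≈ 32.8657
(b) Area = (√3/4)·s² = (√3/4)·37.95² = (√3/4)·1440.2025 ≈ 0.433013·1440.2025 ≈ 623.626

Height = 32.87, Area = 623.6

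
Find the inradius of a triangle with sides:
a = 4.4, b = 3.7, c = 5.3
r = Area/s where s is the semi-perimeter.
s = (4.4 + 3.7 + 5.3)/2 = 13.4/2 = 6.7
Area = √(s(s−a)(s−b)(s−c)) = √(6.7·2.3·3·1.4) ≈ √64.722 ≈ 8.045
r ≈ 8.045/6.7 ≈ 1.20075

r = 1.201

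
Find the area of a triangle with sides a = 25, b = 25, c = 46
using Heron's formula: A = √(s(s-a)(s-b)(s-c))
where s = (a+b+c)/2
s = (25 + 25 + 46)/2 = 96/2 = 48
s − a = 23, s − b = 23, s − c = 2
s(s−a)(s−b)(s−c) = 48·23·23·2 = 50784
Area = √50784 ≈ 225.353

s = 48.0, Area = 225.4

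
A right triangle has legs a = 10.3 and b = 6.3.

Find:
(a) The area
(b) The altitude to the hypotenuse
(a) The legs are perpendicular, so Area = ½·a·b = ½·10.3·6.3 = ½·64.89 = 32.445
(b) Hypotenuse c = √(a² + b²) = √(106.09 + 39.69) = √145.78 ≈ 12.0739
    Area = ½·c·h_c  ⇒  h_c = 2·Area/c = 64.89/12.0739 ≈ 5.37439

Area = 32.445, h_c = 5.374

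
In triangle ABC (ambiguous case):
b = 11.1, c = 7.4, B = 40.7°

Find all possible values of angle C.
b/sin(B) = c/sin(C)  ⇒  sin(C) = c·sin(B)/b = 7.4·sin(40.7°)/11.1
sin(40.7°) ≈ 0.652098
sin(C) ≈ 7.4·0.652098/11.1 ≈ 4.82553/11.1 ≈ 0.434732
Candidate 1: C₁ = arcsin(0.434732) ≈ 25.7683°  →  A = 180° − 40.7° − 25.7683° ≈ 113.532° > 0, valid
Candidate 2: C₂ = 180° − C₁ ≈ 154.232°  →  A = 180° − 40.7° − 154.232° ≈ -14.9317° ≤ 0, not a valid triangle

C = 25.77° (one solution)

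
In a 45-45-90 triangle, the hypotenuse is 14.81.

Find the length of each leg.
In a 45-45-90 triangle hypotenuse = leg·√2, so leg = hypotenuse/√2.
Leg = 14.81/√2 ≈ 14.81/1.41421 ≈ 10.4723

Each leg = 10.47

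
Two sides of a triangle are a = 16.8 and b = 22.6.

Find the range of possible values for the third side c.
Triangle inequality: |a − b| < c < a + b
|a − b| = |16.8 − 22.6| = 5.8
a + b = 16.8 + 22.6 = 39.4

5.8 < c < 39.4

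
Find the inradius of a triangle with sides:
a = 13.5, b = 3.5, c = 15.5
r = Area/s where s is the semi-perimeter.
s = (13.5 + 3.5 + 15.5)/2 = 32.5/2 = 16.25
Area = √(s(s−a)(s−b)(s−c)) = √(16.25·2.75·12.75·0.75) ≈ √427.324 ≈ 20.6718
r ≈ 20.6718/16.25 ≈ 1.27211

r = 1.272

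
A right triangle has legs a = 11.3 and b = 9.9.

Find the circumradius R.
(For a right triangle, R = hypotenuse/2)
Hypotenuse c = √(a² + b²) = √(127.69 + 98.01) = √225.7 ≈ 15.0233
R = c/2 ≈ 15.0233/2 ≈ 7.51166

R = 7.512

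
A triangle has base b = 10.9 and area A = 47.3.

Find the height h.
A = ½·b·h  ⇒  h = 2A/b = 2·47.3/10.9 = 94.6/10.9 ≈ 8.6789

h = 8.679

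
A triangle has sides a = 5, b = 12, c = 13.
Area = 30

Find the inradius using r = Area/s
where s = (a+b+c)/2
s = (5 + 12 + 13)/2 = 30/2 = 15
r = Area/s = 30/15 ≈ 2

r = 2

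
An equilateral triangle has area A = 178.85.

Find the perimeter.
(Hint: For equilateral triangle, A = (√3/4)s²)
A = (√3/4)s²  ⇒  s² = 4A/√3 = 4·178.85/√3 = 715.4/1.73205 ≈ 413.036
s ≈ √413.036 ≈ 20.3233
Perimeter = 3s ≈ 3·20.3233 ≈ 60.9699

Perimeter = 60.97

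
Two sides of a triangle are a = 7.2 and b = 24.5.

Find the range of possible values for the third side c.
Triangle inequality: |a − b| < c < a + b
|a − b| = |7.2 − 24.5| = 17.3
a + b = 7.2 + 24.5 = 31.7

17.3 < c < 31.7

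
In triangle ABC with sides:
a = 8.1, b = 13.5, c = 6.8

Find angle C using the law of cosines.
c² = a² + b² − 2ab·cos(C)  ⇒  cos(C) = (a² + b² − c²)/(2ab)
cos(C) = (8.1² + 13.5² − 6.8²)/(2·8.1·13.5) = (65.61 + 182.25 − 46.24)/218.7 = 201.62/218.7 ≈ 0.921902
C = arccos(0.921902) ≈ 22.7942°

C = 22.79°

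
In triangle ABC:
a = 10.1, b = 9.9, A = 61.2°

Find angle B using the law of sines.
a/sin(A) = b/sin(B)  ⇒  sin(B) = b·sin(A)/a = 9.9·sin(61.2°)/10.1
sin(61.2°) ≈ 0.876307
sin(B) ≈ 9.9·0.876307/10.1 ≈ 8.67544/10.1 ≈ 0.858954
B = arcsin(0.858954) ≈ 59.1993°
(Since b ≤ a we need B ≤ A, so the obtuse alternative 180° − 59.1993° ≈ 120.801° is rejected.)

B = 59.2°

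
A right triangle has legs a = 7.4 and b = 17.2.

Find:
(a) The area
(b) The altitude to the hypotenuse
(a) The legs are perpendicular, so Area = ½·a·b = ½·7.4·17.2 = ½·127.28 = 63.64
(b) Hypotenuse c = √(a² + b²) = √(54.76 + 295.84) = √350.6 ≈ 18.7243
    Area = ½·c·h_c  ⇒  h_c = 2·Area/c = 127.28/18.7243 ≈ 6.79758

Area = 63.64, h_c = 6.798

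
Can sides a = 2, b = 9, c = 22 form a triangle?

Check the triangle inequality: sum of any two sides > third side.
a + b vs c: 2 + 9 = 11 ≤ 22  ✗
a + c vs b: 2 + 22 = 24 > 9  ✓
b + c vs a: 9 + 22 = 31 > 2  ✓

No: 2 + 9 = 11 is not > 22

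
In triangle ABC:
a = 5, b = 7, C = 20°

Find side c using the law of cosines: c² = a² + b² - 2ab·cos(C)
c² = 5² + 7² − 2·5·7·cos(20°)
cos(20°) ≈ 0.939693
c² ≈ 25 + 49 − 70·(0.939693) ≈ 74 − 65.7785 ≈ 8.22152
c ≈ √8.22152 ≈ 2.86732

c = 2.867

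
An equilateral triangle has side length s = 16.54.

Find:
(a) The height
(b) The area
(a) The height splits the triangle into two 30-60-90 halves: h = s·√3/2 = 16.54·1.73205/2 ≈ 28.6481/2 ≈ 14.3241
(b) Area = (√3/4)·s² = (√3/4)·16.54² = (√3/4)·273.5716 ≈ 0.433013·273.5716 ≈ 118.46

Height = 14.32, Area = 118.5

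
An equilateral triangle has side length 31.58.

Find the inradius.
r = Area/s with s the semi-perimeter.
Area = (√3/4)·31.58² = (√3/4)·997.2964 ≈ 0.433013·997.2964 ≈ 431.842
s = 3·31.58/2 = 47.37
r ≈ 431.842/47.37 ≈ 9.11636
(Equivalently r = side/(2√3) = 31.58/3.4641 ≈ 9.11636.)

r = 9.116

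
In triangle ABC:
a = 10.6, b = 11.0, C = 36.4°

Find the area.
Two sides and the included angle (SAS): A = ½·a·b·sin(C) = ½·10.6·11.0·sin(36.4°)
sin(36.4°) ≈ 0.593419
A ≈ ½·116.6·0.593419 = 58.3·0.593419 ≈ 34.5963

Area = 34.6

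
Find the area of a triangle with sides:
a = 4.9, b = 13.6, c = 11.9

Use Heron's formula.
s = (4.9 + 13.6 + 11.9)/2 = 30.4/2 = 15.2
s − a = 10.3, s − b = 1.6, s − c = 3.3
s(s−a)(s−b)(s−c) = 15.2·10.3·1.6·3.3 ≈ 826.637
Area = √826.637 ≈ 28.7513

Area = 28.75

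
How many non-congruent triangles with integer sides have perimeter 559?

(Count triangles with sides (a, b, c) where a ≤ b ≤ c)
Let a ≤ b ≤ c with a + b + c = 559. The only binding inequality is a + b > c, i.e. 559 − c > c, so c < 559/2; and c ≥ 559/3 since c is the largest side.
So 187 ≤ c ≤ 279. For each c, b runs from ⌈(559 − c)/2⌉ up to c (then a = 559 − b − c satisfies 1 ≤ a ≤ b automatically), giving c − ⌈(559 − c)/2⌉ + 1 choices.
Summing over c: 2 + 3 + 5 + 6 + … + 138 + 140  (93 terms, c = 187, …, 279) = 6580
Check (closed form: nearest integer to p²/48 for even p, (p+3)²/48 for odd p): (559+3)²/48 = 562²/48 = 315844/48 ≈ 6580.08 → 6580

6580 triangles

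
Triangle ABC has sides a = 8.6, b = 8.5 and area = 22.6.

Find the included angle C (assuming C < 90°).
Area = ½·a·b·sin(C)  ⇒  sin(C) = 2·Area/(a·b) = 2·22.6/(8.6·8.5) = 45.2/73.1 ≈ 0.618331
C = arcsin(0.618331) ≈ 38.1944° (taking the acute solution since C < 90°)

C = 38.19°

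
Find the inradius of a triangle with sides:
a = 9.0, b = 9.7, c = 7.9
r = Area/s where s is the semi-perimeter.
s = (9.0 + 9.7 + 7.9)/2 = 26.6/2 = 13.3
Area = √(s(s−a)(s−b)(s−c)) = √(13.3·4.3·3.6·5.4) ≈ √1111.77 ≈ 33.3433
r ≈ 33.3433/13.3 ≈ 2.50701

r = 2.507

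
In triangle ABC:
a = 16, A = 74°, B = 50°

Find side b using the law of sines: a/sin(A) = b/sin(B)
a/sin(A) = b/sin(B)  ⇒  b = a·sin(B)/sin(A) = 16·sin(50°)/sin(74°)
sin(50°) ≈ 0.766044, sin(74°) ≈ 0.961262
b ≈ 16·0.766044/0.961262 ≈ 12.2567/0.961262 ≈ 12.7506

b = 12.75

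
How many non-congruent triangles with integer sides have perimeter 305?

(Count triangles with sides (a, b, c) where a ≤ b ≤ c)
Let a ≤ b ≤ c with a + b + c = 305. The only binding inequality is a + b > c, i.e. 305 − c > c, so c < 305/2; and c ≥ 305/3 since c is the largest side.
So 102 ≤ c ≤ 152. For each c, b runs from ⌈(305 − c)/2⌉ up to c (then a = 305 − b − c satisfies 1 ≤ a ≤ b automatically), giving c − ⌈(305 − c)/2⌉ + 1 choices.
Summing over c: 1 + 3 + 4 + 6 + … + 75 + 76  (51 terms, c = 102, …, 152) = 1976
Check (closed form: nearest integer to p²/48 for even p, (p+3)²/48 for odd p): (305+3)²/48 = 308²/48 = 94864/48 ≈ 1976.33 → 1976

1976 triangles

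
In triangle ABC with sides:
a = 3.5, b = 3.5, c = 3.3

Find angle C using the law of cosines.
c² = a² + b² − 2ab·cos(C)  ⇒  cos(C) = (a² + b² − c²)/(2ab)
cos(C) = (3.5² + 3.5² − 3.3²)/(2·3.5·3.5) = (12.25 + 12.25 − 10.89)/24.5 = 13.61/24.5 ≈ 0.55551
C = arccos(0.55551) ≈ 56.2541°

C = 56.25°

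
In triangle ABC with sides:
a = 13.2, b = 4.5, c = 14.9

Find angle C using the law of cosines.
c² = a² + b² − 2ab·cos(C)  ⇒  cos(C) = (a² + b² − c²)/(2ab)
cos(C) = (13.2² + 4.5² − 14.9²)/(2·13.2·4.5) = (174.24 + 20.25 − 222.01)/118.8 = -27.52/118.8 ≈ -0.23165
C = arccos(-0.23165) ≈ 103.394°

C = 103.4°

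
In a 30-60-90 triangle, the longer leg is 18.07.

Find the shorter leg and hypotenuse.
In a 30-60-90 triangle the sides are in ratio 1 : √3 : 2, so short leg = long leg/√3 and hypotenuse = 2·(short leg).
Short leg = 18.07/√3 ≈ 18.07/1.73205 ≈ 10.4327
Hypotenuse = 2·10.4327 ≈ 20.8654

Short leg = 10.43, Hypotenuse = 20.87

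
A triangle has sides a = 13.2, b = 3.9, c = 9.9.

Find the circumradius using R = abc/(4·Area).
First find the area with Heron's formula.
s = (13.2 + 3.9 + 9.9)/2 = 13.5
Area = √(s(s−a)(s−b)(s−c)) = √(13.5·0.3·9.6·3.6) ≈ √139.968 ≈ 11.8308
abc = 13.2·3.9·9.9 = 509.652
R = abc/(4·Area) ≈ 509.652/(4·11.8308) = 509.652/47.3232 ≈ 10.7696

R = 10.77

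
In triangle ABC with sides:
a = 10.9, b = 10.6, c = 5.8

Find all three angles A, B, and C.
Law of cosines for each angle (a² = 118.81, b² = 112.36, c² = 33.64):
cos(A) = (b² + c² − a²)/(2bc) = (112.36 + 33.64 − 118.81)/(2·10.6·5.8) = 27.19/122.96 ≈ 0.221129  ⇒  A ≈ 77.2247°
cos(B) = (a² + c² − b²)/(2ac) = (118.81 + 33.64 − 112.36)/(2·10.9·5.8) = 40.09/126.44 ≈ 0.317067  ⇒  B ≈ 71.5143°
cos(C) = (a² + b² − c²)/(2ab) = (118.81 + 112.36 − 33.64)/(2·10.9·10.6) = 197.53/231.08 ≈ 0.854812  ⇒  C ≈ 31.261°
Check: A + B + C ≈ 180°

A = 77.22°, B = 71.51°, C = 31.26°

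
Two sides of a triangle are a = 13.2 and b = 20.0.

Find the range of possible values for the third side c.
Triangle inequality: |a − b| < c < a + b
|a − b| = |13.2 − 20.0| = 6.8
a + b = 13.2 + 20.0 = 33.2

6.8 < c < 33.2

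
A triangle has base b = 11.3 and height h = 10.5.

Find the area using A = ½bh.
A = ½·b·h = ½·11.3·10.5 = ½·118.65 = 59.325

Area = 59.325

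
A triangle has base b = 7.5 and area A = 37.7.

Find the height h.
A = ½·b·h  ⇒  h = 2A/b = 2·37.7/7.5 = 75.4/7.5 ≈ 10.0533

h = 10.05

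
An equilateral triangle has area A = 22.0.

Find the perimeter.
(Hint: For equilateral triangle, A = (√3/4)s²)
A = (√3/4)s²  ⇒  s² = 4A/√3 = 4·22.0/√3 = 88/1.73205 ≈ 50.8068
s ≈ √50.8068 ≈ 7.12789
Perimeter = 3s ≈ 3·7.12789 ≈ 21.3837

Perimeter = 21.38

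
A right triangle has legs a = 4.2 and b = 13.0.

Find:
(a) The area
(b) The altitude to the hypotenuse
(a) The legs are perpendicular, so Area = ½·a·b = ½·4.2·13.0 = ½·54.6 = 27.3
(b) Hypotenuse c = √(a² + b²) = √(17.64 + 169) = √186.64 ≈ 13.6616
    Area = ½·c·h_c  ⇒  h_c = 2·Area/c = 54.6/13.6616 ≈ 3.9966

Area = 27.3, h_c = 3.997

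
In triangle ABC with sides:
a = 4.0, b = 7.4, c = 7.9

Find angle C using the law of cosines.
c² = a² + b² − 2ab·cos(C)  ⇒  cos(C) = (a² + b² − c²)/(2ab)
cos(C) = (4.0² + 7.4² − 7.9²)/(2·4.0·7.4) = (16 + 54.76 − 62.41)/59.2 = 8.35/59.2 ≈ 0.141047
C = arccos(0.141047) ≈ 81.8915°

C = 81.89°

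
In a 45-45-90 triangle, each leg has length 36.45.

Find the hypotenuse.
In a 45-45-90 triangle the sides are in ratio 1 : 1 : √2, so hypotenuse = leg·√2.
Hypotenuse = 36.45·√2 ≈ 36.45·1.41421 ≈ 51.5481

Hypotenuse = 36.45√2 = 51.55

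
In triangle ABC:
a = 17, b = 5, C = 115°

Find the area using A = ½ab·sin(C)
A = ½·a·b·sin(C) = ½·17·5·sin(115°)
sin(115°) ≈ 0.906308
A ≈ ½·85·0.906308 = 42.5·0.906308 ≈ 38.5181

Area = 38.52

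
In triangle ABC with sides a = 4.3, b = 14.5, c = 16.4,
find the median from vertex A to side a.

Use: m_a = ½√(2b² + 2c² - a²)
m_a = ½√(2·14.5² + 2·16.4² − 4.3²) = ½√(2·210.25 + 2·268.96 − 18.49) = ½√(420.5 + 537.92 − 18.49) = ½√939.93
√939.93 ≈ 30.6583, so m_a ≈ 15.3291

m_a = 15.33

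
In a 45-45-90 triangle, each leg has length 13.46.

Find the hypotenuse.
In a 45-45-90 triangle the sides are in ratio 1 : 1 : √2, so hypotenuse = leg·√2.
Hypotenuse = 13.46·√2 ≈ 13.46·1.41421 ≈ 19.0353

Hypotenuse = 13.46√2 = 19.04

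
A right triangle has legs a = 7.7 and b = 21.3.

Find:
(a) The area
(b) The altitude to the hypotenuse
(a) The legs are perpendicular, so Area = ½·a·b = ½·7.7·21.3 = ½·164.01 = 82.005
(b) Hypotenuse c = √(a² + b²) = √(59.29 + 453.69) = √512.98 ≈ 22.6491
    Area = ½·c·h_c  ⇒  h_c = 2·Area/c = 164.01/22.6491 ≈ 7.24136

Area = 82.005, h_c = 7.241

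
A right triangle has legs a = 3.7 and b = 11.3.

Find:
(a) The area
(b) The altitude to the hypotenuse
(a) The legs are perpendicular, so Area = ½·a·b = ½·3.7·11.3 = ½·41.81 = 20.905
(b) Hypotenuse c = √(a² + b²) = √(13.69 + 127.69) = √141.38 ≈ 11.8903
    Area = ½·c·h_c  ⇒  h_c = 2·Area/c = 41.81/11.8903 ≈ 3.5163

Area = 20.905, h_c = 3.516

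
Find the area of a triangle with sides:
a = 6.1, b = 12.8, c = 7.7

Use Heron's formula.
s = (6.1 + 12.8 + 7.7)/2 = 26.6/2 = 13.3
s − a = 7.2, s − b = 0.5, s − c = 5.6
s(s−a)(s−b)(s−c) = 13.3·7.2·0.5·5.6 ≈ 268.128
Area = √268.128 ≈ 16.3746

Area = 16.37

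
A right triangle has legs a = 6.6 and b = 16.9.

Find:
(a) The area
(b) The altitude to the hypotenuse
(a) The legs are perpendicular, so Area = ½·a·b = ½·6.6·16.9 = ½·111.54 = 55.77
(b) Hypotenuse c = √(a² + b²) = √(43.56 + 285.61) = √329.17 ≈ 18.143
    Area = ½·c·h_c  ⇒  h_c = 2·Area/c = 111.54/18.143 ≈ 6.14781

Area = 55.77, h_c = 6.148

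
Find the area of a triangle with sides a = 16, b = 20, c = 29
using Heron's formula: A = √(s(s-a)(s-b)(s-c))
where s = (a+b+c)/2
s = (16 + 20 + 29)/2 = 65/2 = 32.5
s − a = 16.5, s − b = 12.5, s − c = 3.5
s(s−a)(s−b)(s−c) = 32.5·16.5·12.5·3.5 = 23460.9375
Area = √23460.9375 ≈ 153.17

s = 32.5, Area = 153.2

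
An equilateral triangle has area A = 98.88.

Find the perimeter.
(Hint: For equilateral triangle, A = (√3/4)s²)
A = (√3/4)s²  ⇒  s² = 4A/√3 = 4·98.88/√3 = 395.52/1.73205 ≈ 228.354
s ≈ √228.354 ≈ 15.1114
Perimeter = 3s ≈ 3·15.1114 ≈ 45.3341

Perimeter = 45.33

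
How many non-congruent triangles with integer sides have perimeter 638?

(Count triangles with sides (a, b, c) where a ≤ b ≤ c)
Let a ≤ b ≤ c with a + b + c = 638. The only binding inequality is a + b > c, i.e. 638 − c > c, so c < 638/2; and c ≥ 638/3 since c is the largest side.
So 213 ≤ c ≤ 318. For each c, b runs from ⌈(638 − c)/2⌉ up to c (then a = 638 − b − c satisfies 1 ≤ a ≤ b automatically), giving c − ⌈(638 − c)/2⌉ + 1 choices.
Summing over c: 1 + 3 + 4 + 6 + … + 157 + 159  (106 terms, c = 213, …, 318) = 8480
Check (closed form: nearest integer to p²/48 for even p, (p+3)²/48 for odd p): 638²/48 = 407044/48 ≈ 8480.08 → 8480

8480 triangles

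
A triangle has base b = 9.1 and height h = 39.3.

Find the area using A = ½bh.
A = ½·b·h = ½·9.1·39.3 = ½·357.63 = 178.815

Area = 178.815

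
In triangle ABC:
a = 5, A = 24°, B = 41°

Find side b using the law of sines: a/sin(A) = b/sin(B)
a/sin(A) = b/sin(B)  ⇒  b = a·sin(B)/sin(A) = 5·sin(41°)/sin(24°)
sin(41°) ≈ 0.656059, sin(24°) ≈ 0.406737
b ≈ 5·0.656059/0.406737 ≈ 3.2803/0.406737 ≈ 8.06491

b = 8.065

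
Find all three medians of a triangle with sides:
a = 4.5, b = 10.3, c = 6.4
Median formula: m_a = ½√(2b² + 2c² − a²) (and cyclically). a² = 20.25, b² = 106.09, c² = 40.96.
m_a = ½√(2·106.09 + 2·40.96 − 20.25) = ½√273.85 ≈ ½·16.5484 ≈ 8.27421
m_b = ½√(2·20.25 + 2·40.96 − 106.09) = ½√16.33 ≈ ½·4.04104 ≈ 2.02052
m_c = ½√(2·20.25 + 2·106.09 − 40.96) = ½√211.72 ≈ ½·14.5506 ≈ 7.2753

m_a = 8.274, m_b = 2.021, m_c = 7.275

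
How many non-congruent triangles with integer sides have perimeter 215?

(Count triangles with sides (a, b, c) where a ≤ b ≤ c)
Let a ≤ b ≤ c with a + b + c = 215. The only binding inequality is a + b > c, i.e. 215 − c > c, so c < 215/2; and c ≥ 215/3 since c is the largest side.
So 72 ≤ c ≤ 107. For each c, b runs from ⌈(215 − c)/2⌉ up to c (then a = 215 − b − c satisfies 1 ≤ a ≤ b automatically), giving c − ⌈(215 − c)/2⌉ + 1 choices.
Summing over c: 1 + 3 + 4 + 6 + … + 52 + 54  (36 terms, c = 72, …, 107) = 990
Check (closed form: nearest integer to p²/48 for even p, (p+3)²/48 for odd p): (215+3)²/48 = 218²/48 = 47524/48 ≈ 990.08 → 990

990 triangles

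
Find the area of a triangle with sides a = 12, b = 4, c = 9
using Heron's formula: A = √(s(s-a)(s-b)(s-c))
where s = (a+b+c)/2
s = (12 + 4 + 9)/2 = 25/2 = 12.5
s − a = 0.5, s − b = 8.5, s − c = 3.5
s(s−a)(s−b)(s−c) = 12.5·0.5·8.5·3.5 = 185.9375
Area = √185.9375 ≈ 13.6359

s = 12.5, Area = 13.64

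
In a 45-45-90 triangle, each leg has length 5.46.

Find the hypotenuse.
In a 45-45-90 triangle the sides are in ratio 1 : 1 : √2, so hypotenuse = leg·√2.
Hypotenuse = 5.46·√2 ≈ 5.46·1.41421 ≈ 7.72161

Hypotenuse = 5.46√2 = 7.722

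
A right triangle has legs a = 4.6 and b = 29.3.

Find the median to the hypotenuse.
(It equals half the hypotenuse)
Hypotenuse c = √(a² + b²) = √(21.16 + 858.49) = √879.65 ≈ 29.6589
Median to hypotenuse = c/2 ≈ 29.6589/2 ≈ 14.8294

Median = 14.83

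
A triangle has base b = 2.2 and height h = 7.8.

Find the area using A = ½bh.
A = ½·b·h = ½·2.2·7.8 = ½·17.16 = 8.58

Area = 8.58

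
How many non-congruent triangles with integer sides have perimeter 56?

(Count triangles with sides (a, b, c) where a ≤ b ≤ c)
Let a ≤ b ≤ c with a + b + c = 56. The only binding inequality is a + b > c, i.e. 56 − c > c, so c < 56/2; and c ≥ 56/3 since c is the largest side.
So 19 ≤ c ≤ 27. For each c, b runs from ⌈(56 − c)/2⌉ up to c (then a = 56 − b − c satisfies 1 ≤ a ≤ b automatically), giving c − ⌈(56 − c)/2⌉ + 1 choices.
Summing over c: 1 + 3 + 4 + 6 + 7 + 9 + 10 + 12 + 13 = 65
Check (closed form: nearest integer to p²/48 for even p, (p+3)²/48 for odd p): 56²/48 = 3136/48 ≈ 65.33 → 65

65 triangles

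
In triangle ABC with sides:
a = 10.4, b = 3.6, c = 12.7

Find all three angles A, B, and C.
Law of cosines for each angle (a² = 108.16, b² = 12.96, c² = 161.29):
cos(A) = (b² + c² − a²)/(2bc) = (12.96 + 161.29 − 108.16)/(2·3.6·12.7) = 66.09/91.44 ≈ 0.722769  ⇒  A ≈ 43.7164°
cos(B) = (a² + c² − b²)/(2ac) = (108.16 + 161.29 − 12.96)/(2·10.4·12.7) = 256.49/264.16 ≈ 0.970965  ⇒  B ≈ 13.8407°
cos(C) = (a² + b² − c²)/(2ab) = (108.16 + 12.96 − 161.29)/(2·10.4·3.6) = -40.17/74.88 ≈ -0.536458  ⇒  C ≈ 122.443°
Check: A + B + C ≈ 180°

A = 43.72°, B = 13.84°, C = 122.4°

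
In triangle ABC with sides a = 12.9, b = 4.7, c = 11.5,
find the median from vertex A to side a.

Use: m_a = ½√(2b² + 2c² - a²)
m_a = ½√(2·4.7² + 2·11.5² − 12.9²) = ½√(2·22.09 + 2·132.25 − 166.41) = ½√(44.18 + 264.5 − 166.41) = ½√142.27
√142.27 ≈ 11.9277, so m_a ≈ 5.96385

m_a = 5.964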